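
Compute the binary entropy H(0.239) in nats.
0.5499 nats

The binary entropy function is:
H(p) = -p log(p) - (1-p) log(1-p)

H(0.239) = -0.239 × log_e(0.239) - 0.761 × log_e(0.761)
H(0.239) = 0.5499 nats

Note: Binary entropy is maximized at p=0.5 (H=1 bit) and minimized at p=0 or p=1 (H=0).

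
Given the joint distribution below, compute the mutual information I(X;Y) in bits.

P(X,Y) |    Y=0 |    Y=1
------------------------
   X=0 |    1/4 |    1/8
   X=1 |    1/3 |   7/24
0.0125 bits

Mutual information: I(X;Y) = H(X) + H(Y) - H(X,Y)

Marginals:
P(X) = (3/8, 5/8), H(X) = 0.9544 bits
P(Y) = (7/12, 5/12), H(Y) = 0.9799 bits

Joint entropy: H(X,Y) = 1.9218 bits

I(X;Y) = 0.9544 + 0.9799 - 1.9218 = 0.0125 bits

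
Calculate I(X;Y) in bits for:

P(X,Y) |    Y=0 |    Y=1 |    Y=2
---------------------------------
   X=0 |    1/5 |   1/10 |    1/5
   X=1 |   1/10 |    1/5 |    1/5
0.0490 bits

Mutual information: I(X;Y) = H(X) + H(Y) - H(X,Y)

Marginals:
P(X) = (1/2, 1/2), H(X) = 1.0000 bits
P(Y) = (3/10, 3/10, 2/5), H(Y) = 1.5710 bits

Joint entropy: H(X,Y) = 2.5219 bits

I(X;Y) = 1.0000 + 1.5710 - 2.5219 = 0.0490 bits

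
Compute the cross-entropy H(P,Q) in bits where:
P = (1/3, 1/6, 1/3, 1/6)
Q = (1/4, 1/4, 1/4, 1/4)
2.0000 bits

Cross-entropy: H(P,Q) = -Σ p(x) log q(x)

Alternatively: H(P,Q) = H(P) + D_KL(P||Q)
H(P) = 1.9183 bits
D_KL(P||Q) = 0.0817 bits

H(P,Q) = 1.9183 + 0.0817 = 2.0000 bits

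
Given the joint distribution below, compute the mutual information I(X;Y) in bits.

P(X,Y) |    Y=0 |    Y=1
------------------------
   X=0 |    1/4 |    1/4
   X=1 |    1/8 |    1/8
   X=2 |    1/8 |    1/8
0.0000 bits

Mutual information: I(X;Y) = H(X) + H(Y) - H(X,Y)

Marginals:
P(X) = (1/2, 1/4, 1/4), H(X) = 1.5000 bits
P(Y) = (1/2, 1/2), H(Y) = 1.0000 bits

Joint entropy: H(X,Y) = 2.5000 bits

I(X;Y) = 1.5000 + 1.0000 - 2.5000 = 0.0000 bits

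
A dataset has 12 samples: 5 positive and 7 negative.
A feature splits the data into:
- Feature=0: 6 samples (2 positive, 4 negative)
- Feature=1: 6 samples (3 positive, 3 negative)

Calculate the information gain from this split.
0.0207 bits

Information Gain = H(Y) - H(Y|Feature)

Before split:
P(positive) = 5/12 = 0.4167
H(Y) = 0.9799 bits

After split:
Feature=0: H = 0.9183 bits (weight = 6/12)
Feature=1: H = 1.0000 bits (weight = 6/12)
H(Y|Feature) = (6/12)×0.9183 + (6/12)×1.0000 = 0.9591 bits

Information Gain = 0.9799 - 0.9591 = 0.0207 bits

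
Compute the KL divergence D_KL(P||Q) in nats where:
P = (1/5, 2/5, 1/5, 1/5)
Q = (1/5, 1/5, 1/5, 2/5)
0.1386 nats

KL divergence: D_KL(P||Q) = Σ p(x) log(p(x)/q(x))

Computing term by term:
  x=0: 1/5 × log_e[(1/5)/(1/5)] = 1/5 × 0.0000 = 0.0000
  x=1: 2/5 × log_e[(2/5)/(1/5)] = 2/5 × 0.6931 = 0.2773
  x=2: 1/5 × log_e[(1/5)/(1/5)] = 1/5 × 0.0000 = 0.0000
  x=3: 1/5 × log_e[(1/5)/(2/5)] = 1/5 × -0.6931 = -0.1386

D_KL(P||Q) = 0.1386 nats

Note: KL divergence is always non-negative and equals 0 iff P = Q.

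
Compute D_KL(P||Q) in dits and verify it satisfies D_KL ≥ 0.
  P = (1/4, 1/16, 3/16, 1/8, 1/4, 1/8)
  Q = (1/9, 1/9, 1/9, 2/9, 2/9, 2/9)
0.0654 dits

KL divergence satisfies the Gibbs inequality: D_KL(P||Q) ≥ 0 for all distributions P, Q.

D_KL(P||Q) = Σ p(x) log(p(x)/q(x))
Term by term:
  x=0: 1/4 × log_10[(1/4)/(1/9)] = 0.0880
  x=1: 1/16 × log_10[(1/16)/(1/9)] = -0.0156
  x=2: 3/16 × log_10[(3/16)/(1/9)] = 0.0426
  x=3: 1/8 × log_10[(1/8)/(2/9)] = -0.0312
  x=4: 1/4 × log_10[(1/4)/(2/9)] = 0.0128
  x=5: 1/8 × log_10[(1/8)/(2/9)] = -0.0312
D_KL(P||Q) = 0.0654 dits

D_KL(P||Q) = 0.0654 ≥ 0 ✓

This non-negativity is a fundamental property: relative entropy cannot be negative because it measures how different Q is from P.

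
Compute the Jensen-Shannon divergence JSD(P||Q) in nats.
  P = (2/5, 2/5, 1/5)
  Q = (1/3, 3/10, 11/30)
0.0175 nats

Jensen-Shannon divergence is:
JSD(P||Q) = 0.5 × D_KL(P||M) + 0.5 × D_KL(Q||M)
where M = 0.5 × (P + Q) is the mixture distribution.

M = 0.5 × (2/5, 2/5, 1/5) + 0.5 × (1/3, 3/10, 11/30) = (11/30, 7/20, 0.283333)

D_KL(P||M) = 0.0186 nats
D_KL(Q||M) = 0.0165 nats

JSD(P||Q) = 0.5 × 0.0186 + 0.5 × 0.0165 = 0.0175 nats

Unlike KL divergence, JSD is symmetric and bounded: 0 ≤ JSD ≤ log(2).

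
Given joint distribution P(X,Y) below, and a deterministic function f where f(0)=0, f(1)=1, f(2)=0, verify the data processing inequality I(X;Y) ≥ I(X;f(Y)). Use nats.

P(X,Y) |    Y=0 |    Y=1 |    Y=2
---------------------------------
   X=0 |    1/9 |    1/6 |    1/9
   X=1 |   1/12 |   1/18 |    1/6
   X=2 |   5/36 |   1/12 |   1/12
I(X;Y) = 0.0466, I(X;f(Y)) = 0.0260, inequality holds: 0.0466 ≥ 0.0260

Data Processing Inequality: For any Markov chain X → Y → Z, we have I(X;Y) ≥ I(X;Z).

Here Z = f(Y) is a deterministic function of Y, forming X → Y → Z.

Original I(X;Y) = 0.0466 nats

After applying f:
P(X,Z) where Z=f(Y):
- P(X,Z=0) = P(X,Y=0) + P(X,Y=2)
- P(X,Z=1) = P(X,Y=1)

I(X;Z) = I(X;f(Y)) = 0.0260 nats

Verification: 0.0466 ≥ 0.0260 ✓

Information cannot be created by processing; the function f can only lose information about X.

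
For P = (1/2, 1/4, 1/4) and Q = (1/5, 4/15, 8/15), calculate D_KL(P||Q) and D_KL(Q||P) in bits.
D_KL(P||Q) = 0.3644, D_KL(Q||P) = 0.3434

KL divergence is not symmetric: D_KL(P||Q) ≠ D_KL(Q||P) in general.

D_KL(P||Q) = 0.3644 bits
D_KL(Q||P) = 0.3434 bits

No, they are not equal!

This asymmetry is why KL divergence is not a true distance metric.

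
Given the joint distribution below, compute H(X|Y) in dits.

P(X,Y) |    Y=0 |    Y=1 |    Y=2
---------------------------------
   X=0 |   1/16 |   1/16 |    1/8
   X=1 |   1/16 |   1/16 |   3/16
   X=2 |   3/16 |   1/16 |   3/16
0.4534 dits

Using the chain rule: H(X|Y) = H(X,Y) - H(Y)

First, compute H(X,Y) = 0.8981 dits

Marginal P(Y) = (5/16, 3/16, 1/2)
H(Y) = 0.4447 dits

H(X|Y) = H(X,Y) - H(Y) = 0.8981 - 0.4447 = 0.4534 dits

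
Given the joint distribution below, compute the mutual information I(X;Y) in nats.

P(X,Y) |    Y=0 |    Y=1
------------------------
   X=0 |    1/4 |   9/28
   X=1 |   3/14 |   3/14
0.0019 nats

Mutual information: I(X;Y) = H(X) + H(Y) - H(X,Y)

Marginals:
P(X) = (4/7, 3/7), H(X) = 0.6829 nats
P(Y) = (13/28, 15/28), H(Y) = 0.6906 nats

Joint entropy: H(X,Y) = 1.3716 nats

I(X;Y) = 0.6829 + 0.6906 - 1.3716 = 0.0019 nats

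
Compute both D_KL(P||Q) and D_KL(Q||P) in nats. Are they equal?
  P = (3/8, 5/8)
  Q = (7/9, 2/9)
D_KL(P||Q) = 0.3727, D_KL(Q||P) = 0.3376

KL divergence is not symmetric: D_KL(P||Q) ≠ D_KL(Q||P) in general.

D_KL(P||Q) = 0.3727 nats
D_KL(Q||P) = 0.3376 nats

No, they are not equal!

This asymmetry is why KL divergence is not a true distance metric.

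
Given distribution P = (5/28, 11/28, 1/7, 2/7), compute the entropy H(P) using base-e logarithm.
1.3106 nats

Shannon entropy is H(X) = -Σ p(x) log p(x).

For P = (5/28, 11/28, 1/7, 2/7):
H = -5/28 × log_e(5/28) -11/28 × log_e(11/28) -1/7 × log_e(1/7) -2/7 × log_e(2/7)
H = 1.3106 nats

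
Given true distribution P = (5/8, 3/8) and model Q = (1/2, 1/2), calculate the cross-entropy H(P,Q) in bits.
1.0000 bits

Cross-entropy: H(P,Q) = -Σ p(x) log q(x)

Alternatively: H(P,Q) = H(P) + D_KL(P||Q)
H(P) = 0.9544 bits
D_KL(P||Q) = 0.0456 bits

H(P,Q) = 0.9544 + 0.0456 = 1.0000 bits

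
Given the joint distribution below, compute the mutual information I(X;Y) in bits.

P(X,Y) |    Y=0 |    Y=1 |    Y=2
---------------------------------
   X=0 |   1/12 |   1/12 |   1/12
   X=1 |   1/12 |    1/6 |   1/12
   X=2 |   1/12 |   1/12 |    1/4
0.0871 bits

Mutual information: I(X;Y) = H(X) + H(Y) - H(X,Y)

Marginals:
P(X) = (1/4, 1/3, 5/12), H(X) = 1.5546 bits
P(Y) = (1/4, 1/3, 5/12), H(Y) = 1.5546 bits

Joint entropy: H(X,Y) = 3.0221 bits

I(X;Y) = 1.5546 + 1.5546 - 3.0221 = 0.0871 bits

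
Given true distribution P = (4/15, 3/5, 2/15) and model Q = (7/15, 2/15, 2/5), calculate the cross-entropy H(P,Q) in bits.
2.2136 bits

Cross-entropy: H(P,Q) = -Σ p(x) log q(x)

Alternatively: H(P,Q) = H(P) + D_KL(P||Q)
H(P) = 1.3383 bits
D_KL(P||Q) = 0.8753 bits

H(P,Q) = 1.3383 + 0.8753 = 2.2136 bits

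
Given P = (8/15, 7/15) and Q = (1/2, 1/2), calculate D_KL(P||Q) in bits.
0.0032 bits

KL divergence: D_KL(P||Q) = Σ p(x) log(p(x)/q(x))

Computing term by term:
  x=0: 8/15 × log_2[(8/15)/(1/2)] = 8/15 × 0.0931 = 0.0497
  x=1: 7/15 × log_2[(7/15)/(1/2)] = 7/15 × -0.0995 = -0.0464

D_KL(P||Q) = 0.0032 bits

Note: KL divergence is always non-negative and equals 0 iff P = Q.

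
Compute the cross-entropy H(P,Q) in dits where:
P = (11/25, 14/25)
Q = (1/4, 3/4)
0.3349 dits

Cross-entropy: H(P,Q) = -Σ p(x) log q(x)

Alternatively: H(P,Q) = H(P) + D_KL(P||Q)
H(P) = 0.2979 dits
D_KL(P||Q) = 0.0370 dits

H(P,Q) = 0.2979 + 0.0370 = 0.3349 dits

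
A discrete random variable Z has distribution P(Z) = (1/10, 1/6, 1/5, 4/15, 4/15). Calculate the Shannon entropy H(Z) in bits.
2.2444 bits

Shannon entropy is H(X) = -Σ p(x) log p(x).

For P = (1/10, 1/6, 1/5, 4/15, 4/15):
H = -1/10 × log_2(1/10) -1/6 × log_2(1/6) -1/5 × log_2(1/5) -4/15 × log_2(4/15) -4/15 × log_2(4/15)
H = 2.2444 bits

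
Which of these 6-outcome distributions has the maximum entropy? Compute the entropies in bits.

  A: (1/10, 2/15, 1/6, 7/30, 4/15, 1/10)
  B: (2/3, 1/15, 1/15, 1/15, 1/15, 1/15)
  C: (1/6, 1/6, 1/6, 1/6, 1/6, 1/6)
C

For a discrete distribution over n outcomes, entropy is maximized by the uniform distribution.

Computing entropies:
H(A) = 2.4812 bits
H(B) = 1.6923 bits
H(C) = 2.5850 bits

The uniform distribution (where all probabilities equal 1/6) achieves the maximum entropy of log_2(6) = 2.5850 bits.

Distribution C has the highest entropy.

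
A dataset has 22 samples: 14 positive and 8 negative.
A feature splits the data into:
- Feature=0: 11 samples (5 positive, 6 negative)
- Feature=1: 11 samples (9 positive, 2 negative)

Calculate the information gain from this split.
0.1066 bits

Information Gain = H(Y) - H(Y|Feature)

Before split:
P(positive) = 14/22 = 0.6364
H(Y) = 0.9457 bits

After split:
Feature=0: H = 0.9940 bits (weight = 11/22)
Feature=1: H = 0.6840 bits (weight = 11/22)
H(Y|Feature) = (11/22)×0.9940 + (11/22)×0.6840 = 0.8390 bits

Information Gain = 0.9457 - 0.8390 = 0.1066 bits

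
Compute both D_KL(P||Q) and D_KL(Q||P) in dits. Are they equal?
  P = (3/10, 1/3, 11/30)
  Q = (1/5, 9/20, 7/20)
D_KL(P||Q) = 0.0168, D_KL(Q||P) = 0.0164

KL divergence is not symmetric: D_KL(P||Q) ≠ D_KL(Q||P) in general.

D_KL(P||Q) = 0.0168 dits
D_KL(Q||P) = 0.0164 dits

No, they are not equal!

This asymmetry is why KL divergence is not a true distance metric.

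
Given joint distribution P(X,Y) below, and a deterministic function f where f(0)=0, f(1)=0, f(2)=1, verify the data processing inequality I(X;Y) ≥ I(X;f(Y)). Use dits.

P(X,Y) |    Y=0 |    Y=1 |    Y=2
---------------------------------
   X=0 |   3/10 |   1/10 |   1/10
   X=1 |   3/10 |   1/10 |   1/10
I(X;Y) = 0.0000, I(X;f(Y)) = 0.0000, inequality holds: 0.0000 ≥ 0.0000

Data Processing Inequality: For any Markov chain X → Y → Z, we have I(X;Y) ≥ I(X;Z).

Here Z = f(Y) is a deterministic function of Y, forming X → Y → Z.

Original I(X;Y) = 0.0000 dits

After applying f:
P(X,Z) where Z=f(Y):
- P(X,Z=0) = P(X,Y=0) + P(X,Y=1)
- P(X,Z=1) = P(X,Y=2)

I(X;Z) = I(X;f(Y)) = 0.0000 dits

Verification: 0.0000 ≥ 0.0000 ✓

Information cannot be created by processing; the function f can only lose information about X.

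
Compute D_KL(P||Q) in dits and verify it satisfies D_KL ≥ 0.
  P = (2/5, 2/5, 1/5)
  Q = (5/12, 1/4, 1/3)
0.0302 dits

KL divergence satisfies the Gibbs inequality: D_KL(P||Q) ≥ 0 for all distributions P, Q.

D_KL(P||Q) = Σ p(x) log(p(x)/q(x))
Term by term:
  x=0: 2/5 × log_10[(2/5)/(5/12)] = -0.0071
  x=1: 2/5 × log_10[(2/5)/(1/4)] = 0.0816
  x=2: 1/5 × log_10[(1/5)/(1/3)] = -0.0444
D_KL(P||Q) = 0.0302 dits

D_KL(P||Q) = 0.0302 ≥ 0 ✓

This non-negativity is a fundamental property: relative entropy cannot be negative because it measures how different Q is from P.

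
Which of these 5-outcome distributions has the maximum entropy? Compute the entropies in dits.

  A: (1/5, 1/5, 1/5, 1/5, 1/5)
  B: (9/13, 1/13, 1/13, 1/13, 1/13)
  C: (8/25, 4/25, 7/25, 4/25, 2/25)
A

For a discrete distribution over n outcomes, entropy is maximized by the uniform distribution.

Computing entropies:
H(A) = 0.6990 dits
H(B) = 0.4533 dits
H(C) = 0.6556 dits

The uniform distribution (where all probabilities equal 1/5) achieves the maximum entropy of log_10(5) = 0.6990 dits.

Distribution A has the highest entropy.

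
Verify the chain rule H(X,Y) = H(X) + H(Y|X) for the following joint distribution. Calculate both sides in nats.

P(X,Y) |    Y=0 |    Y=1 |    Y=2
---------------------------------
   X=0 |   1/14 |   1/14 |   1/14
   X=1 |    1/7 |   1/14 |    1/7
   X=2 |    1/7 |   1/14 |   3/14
H(X,Y) = 2.1066, H(X) = 1.0609, H(Y|X) = 1.0456 (all in nats)

Chain rule: H(X,Y) = H(X) + H(Y|X)

Left side — joint entropy directly:
H(X,Y) = -Σ p(x,y) log p(x,y) = 2.1066 nats

Right side — compute H(Y|X) from the conditional distributions:
P(X) = (3/14, 5/14, 3/7), so H(X) = 1.0609 nats
H(Y|X) = Σ_x P(X=x) · H(Y|X=x):
  P(Y|X=0) = (1/3, 1/3, 1/3), H(Y|X=0) = 1.0986, weight P(X=0) = 3/14
  P(Y|X=1) = (2/5, 1/5, 2/5), H(Y|X=1) = 1.0549, weight P(X=1) = 5/14
  P(Y|X=2) = (1/3, 1/6, 1/2), H(Y|X=2) = 1.0114, weight P(X=2) = 3/7
H(Y|X) = 1.0456 nats

H(X) + H(Y|X) = 1.0609 + 1.0456 = 2.1066 nats

Both sides equal 2.1066 nats. ✓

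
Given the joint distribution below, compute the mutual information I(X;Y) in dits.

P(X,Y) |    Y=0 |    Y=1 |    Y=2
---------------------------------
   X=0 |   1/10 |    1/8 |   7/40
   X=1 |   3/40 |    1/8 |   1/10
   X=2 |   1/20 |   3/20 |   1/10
0.0063 dits

Mutual information: I(X;Y) = H(X) + H(Y) - H(X,Y)

Marginals:
P(X) = (2/5, 3/10, 3/10), H(X) = 0.4729 dits
P(Y) = (9/40, 2/5, 3/8), H(Y) = 0.4647 dits

Joint entropy: H(X,Y) = 0.9312 dits

I(X;Y) = 0.4729 + 0.4647 - 0.9312 = 0.0063 dits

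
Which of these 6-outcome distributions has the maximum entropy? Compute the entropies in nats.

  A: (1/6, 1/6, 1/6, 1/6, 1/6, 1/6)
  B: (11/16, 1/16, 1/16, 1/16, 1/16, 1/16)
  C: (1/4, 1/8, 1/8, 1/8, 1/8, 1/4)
A

For a discrete distribution over n outcomes, entropy is maximized by the uniform distribution.

Computing entropies:
H(A) = 1.7918 nats
H(B) = 1.1240 nats
H(C) = 1.7329 nats

The uniform distribution (where all probabilities equal 1/6) achieves the maximum entropy of log_e(6) = 1.7918 nats.

Distribution A has the highest entropy.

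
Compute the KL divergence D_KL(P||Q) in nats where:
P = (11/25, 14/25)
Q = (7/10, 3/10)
0.1452 nats

KL divergence: D_KL(P||Q) = Σ p(x) log(p(x)/q(x))

Computing term by term:
  x=0: 11/25 × log_e[(11/25)/(7/10)] = 11/25 × -0.4643 = -0.2043
  x=1: 14/25 × log_e[(14/25)/(3/10)] = 14/25 × 0.6242 = 0.3495

D_KL(P||Q) = 0.1452 nats

Note: KL divergence is always non-negative and equals 0 iff P = Q.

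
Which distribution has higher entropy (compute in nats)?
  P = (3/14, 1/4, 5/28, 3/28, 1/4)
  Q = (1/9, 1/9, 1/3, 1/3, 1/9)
P

Computing entropies in nats:
H(P) = 1.5702
H(Q) = 1.4648

Distribution P has higher entropy.

Intuition: The distribution closer to uniform (more spread out) has higher entropy.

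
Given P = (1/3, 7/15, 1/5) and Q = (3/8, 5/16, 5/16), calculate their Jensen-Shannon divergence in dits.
0.0063 dits

Jensen-Shannon divergence is:
JSD(P||Q) = 0.5 × D_KL(P||M) + 0.5 × D_KL(Q||M)
where M = 0.5 × (P + Q) is the mixture distribution.

M = 0.5 × (1/3, 7/15, 1/5) + 0.5 × (3/8, 5/16, 5/16) = (0.354167, 0.389583, 0.25625)

D_KL(P||M) = 0.0063 dits
D_KL(Q||M) = 0.0063 dits

JSD(P||Q) = 0.5 × 0.0063 + 0.5 × 0.0063 = 0.0063 dits

Unlike KL divergence, JSD is symmetric and bounded: 0 ≤ JSD ≤ log(2).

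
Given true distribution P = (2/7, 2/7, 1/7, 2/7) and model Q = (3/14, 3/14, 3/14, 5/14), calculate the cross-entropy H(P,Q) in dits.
0.6056 dits

Cross-entropy: H(P,Q) = -Σ p(x) log q(x)

Alternatively: H(P,Q) = H(P) + D_KL(P||Q)
H(P) = 0.5871 dits
D_KL(P||Q) = 0.0185 dits

H(P,Q) = 0.5871 + 0.0185 = 0.6056 dits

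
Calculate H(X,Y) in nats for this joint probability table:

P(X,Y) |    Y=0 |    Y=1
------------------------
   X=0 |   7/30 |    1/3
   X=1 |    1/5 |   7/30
1.3672 nats

Joint entropy is H(X,Y) = -Σ_{x,y} p(x,y) log p(x,y).

Summing over all non-zero entries:
H(X,Y) = -[7/30·log_e(7/30) + 1/3·log_e(1/3) + 1/5·log_e(1/5) + 7/30·log_e(7/30)]
H(X,Y) = 1.3672 nats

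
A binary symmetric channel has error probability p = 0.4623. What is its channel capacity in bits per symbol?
0.0041 bits

For a binary symmetric channel (BSC) with error probability p:
Capacity C = 1 - H(p) bits per symbol

where H(p) = -p log₂(p) - (1-p) log₂(1-p) is the binary entropy function.

H(0.4623) = 0.9959 bits
C = 1 - 0.9959 = 0.0041 bits per symbol

This means we can reliably transmit up to 0.0041 bits of information per channel use.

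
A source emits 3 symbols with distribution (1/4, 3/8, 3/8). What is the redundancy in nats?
0.0164 nats

Redundancy measures how far a source is from maximum entropy:
R = H_max - H(X)

Maximum entropy for 3 symbols: H_max = log_e(3) = 1.0986 nats
Actual entropy: H(X) = 1.0822 nats
Redundancy: R = 1.0986 - 1.0822 = 0.0164 nats

This redundancy represents potential for compression: the source could be compressed by 0.0164 nats per symbol.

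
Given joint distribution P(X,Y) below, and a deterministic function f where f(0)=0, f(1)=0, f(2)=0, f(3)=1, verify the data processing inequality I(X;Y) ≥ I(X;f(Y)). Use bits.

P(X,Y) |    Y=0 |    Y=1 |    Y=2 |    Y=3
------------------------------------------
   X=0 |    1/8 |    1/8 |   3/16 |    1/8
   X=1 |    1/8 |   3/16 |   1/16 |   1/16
I(X;Y) = 0.0603, I(X;f(Y)) = 0.0075, inequality holds: 0.0603 ≥ 0.0075

Data Processing Inequality: For any Markov chain X → Y → Z, we have I(X;Y) ≥ I(X;Z).

Here Z = f(Y) is a deterministic function of Y, forming X → Y → Z.

Original I(X;Y) = 0.0603 bits

After applying f:
P(X,Z) where Z=f(Y):
- P(X,Z=0) = P(X,Y=0) + P(X,Y=1) + P(X,Y=2)
- P(X,Z=1) = P(X,Y=3)

I(X;Z) = I(X;f(Y)) = 0.0075 bits

Verification: 0.0603 ≥ 0.0075 ✓

Information cannot be created by processing; the function f can only lose information about X.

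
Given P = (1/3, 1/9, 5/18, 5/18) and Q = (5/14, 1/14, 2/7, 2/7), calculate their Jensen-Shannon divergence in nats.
0.0024 nats

Jensen-Shannon divergence is:
JSD(P||Q) = 0.5 × D_KL(P||M) + 0.5 × D_KL(Q||M)
where M = 0.5 × (P + Q) is the mixture distribution.

M = 0.5 × (1/3, 1/9, 5/18, 5/18) + 0.5 × (5/14, 1/14, 2/7, 2/7) = (0.345238, 0.0912698, 0.281746, 0.281746)

D_KL(P||M) = 0.0023 nats
D_KL(Q||M) = 0.0026 nats

JSD(P||Q) = 0.5 × 0.0023 + 0.5 × 0.0026 = 0.0024 nats

Unlike KL divergence, JSD is symmetric and bounded: 0 ≤ JSD ≤ log(2).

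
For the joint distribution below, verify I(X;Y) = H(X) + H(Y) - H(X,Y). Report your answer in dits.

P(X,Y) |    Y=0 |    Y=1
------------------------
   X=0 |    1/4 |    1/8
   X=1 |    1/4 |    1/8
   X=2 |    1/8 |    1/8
I(X;Y) = 0.0047 dits

Mutual information has multiple equivalent forms:
- I(X;Y) = H(X) - H(X|Y)
- I(X;Y) = H(Y) - H(Y|X)
- I(X;Y) = H(X) + H(Y) - H(X,Y)

Computing all quantities:
H(X) = 0.4700, H(Y) = 0.2873, H(X,Y) = 0.7526
H(X|Y) = 0.4653, H(Y|X) = 0.2826

Verification:
H(X) - H(X|Y) = 0.4700 - 0.4653 = 0.0047
H(Y) - H(Y|X) = 0.2873 - 0.2826 = 0.0047
H(X) + H(Y) - H(X,Y) = 0.4700 + 0.2873 - 0.7526 = 0.0047

All forms give I(X;Y) = 0.0047 dits. ✓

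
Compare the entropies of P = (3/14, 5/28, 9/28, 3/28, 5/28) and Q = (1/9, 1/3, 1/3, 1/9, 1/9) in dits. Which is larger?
P

Computing entropies in dits:
H(P) = 0.6729
H(Q) = 0.6362

Distribution P has higher entropy.

Intuition: The distribution closer to uniform (more spread out) has higher entropy.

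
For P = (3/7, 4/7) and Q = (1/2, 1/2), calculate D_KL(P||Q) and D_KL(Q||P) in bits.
D_KL(P||Q) = 0.0148, D_KL(Q||P) = 0.0149

KL divergence is not symmetric: D_KL(P||Q) ≠ D_KL(Q||P) in general.

D_KL(P||Q) = 0.0148 bits
D_KL(Q||P) = 0.0149 bits

No, they are not equal!

This asymmetry is why KL divergence is not a true distance metric.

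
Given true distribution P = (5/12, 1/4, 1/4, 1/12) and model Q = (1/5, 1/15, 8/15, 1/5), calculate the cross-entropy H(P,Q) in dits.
0.7118 dits

Cross-entropy: H(P,Q) = -Σ p(x) log q(x)

Alternatively: H(P,Q) = H(P) + D_KL(P||Q)
H(P) = 0.5494 dits
D_KL(P||Q) = 0.1624 dits

H(P,Q) = 0.5494 + 0.1624 = 0.7118 dits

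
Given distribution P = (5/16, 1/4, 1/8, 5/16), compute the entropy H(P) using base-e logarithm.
1.3335 nats

Shannon entropy is H(X) = -Σ p(x) log p(x).

For P = (5/16, 1/4, 1/8, 5/16):
H = -5/16 × log_e(5/16) -1/4 × log_e(1/4) -1/8 × log_e(1/8) -5/16 × log_e(5/16)
H = 1.3335 nats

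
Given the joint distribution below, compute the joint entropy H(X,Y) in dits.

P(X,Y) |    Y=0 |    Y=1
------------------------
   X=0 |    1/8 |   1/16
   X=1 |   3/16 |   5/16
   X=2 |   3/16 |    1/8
0.7315 dits

Joint entropy is H(X,Y) = -Σ_{x,y} p(x,y) log p(x,y).

Summing over all non-zero entries:
H(X,Y) = -[1/8·log_10(1/8) + 1/16·log_10(1/16) + 3/16·log_10(3/16) + 5/16·log_10(5/16) + 3/16·log_10(3/16) + 1/8·log_10(1/8)]
H(X,Y) = 0.7315 dits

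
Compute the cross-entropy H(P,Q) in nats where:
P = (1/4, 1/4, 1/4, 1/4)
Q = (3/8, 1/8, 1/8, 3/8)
1.5301 nats

Cross-entropy: H(P,Q) = -Σ p(x) log q(x)

Alternatively: H(P,Q) = H(P) + D_KL(P||Q)
H(P) = 1.3863 nats
D_KL(P||Q) = 0.1438 nats

H(P,Q) = 1.3863 + 0.1438 = 1.5301 nats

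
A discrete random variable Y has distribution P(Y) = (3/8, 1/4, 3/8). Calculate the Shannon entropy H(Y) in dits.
0.4700 dits

Shannon entropy is H(X) = -Σ p(x) log p(x).

For P = (3/8, 1/4, 3/8):
H = -3/8 × log_10(3/8) -1/4 × log_10(1/4) -3/8 × log_10(3/8)
H = 0.4700 dits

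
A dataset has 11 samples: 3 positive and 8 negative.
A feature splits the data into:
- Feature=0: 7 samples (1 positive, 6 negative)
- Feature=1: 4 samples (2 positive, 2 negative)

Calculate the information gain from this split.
0.1052 bits

Information Gain = H(Y) - H(Y|Feature)

Before split:
P(positive) = 3/11 = 0.2727
H(Y) = 0.8454 bits

After split:
Feature=0: H = 0.5917 bits (weight = 7/11)
Feature=1: H = 1.0000 bits (weight = 4/11)
H(Y|Feature) = (7/11)×0.5917 + (4/11)×1.0000 = 0.7402 bits

Information Gain = 0.8454 - 0.7402 = 0.1052 bits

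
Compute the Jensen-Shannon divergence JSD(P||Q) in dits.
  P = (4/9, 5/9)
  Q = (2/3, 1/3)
0.0110 dits

Jensen-Shannon divergence is:
JSD(P||Q) = 0.5 × D_KL(P||M) + 0.5 × D_KL(Q||M)
where M = 0.5 × (P + Q) is the mixture distribution.

M = 0.5 × (4/9, 5/9) + 0.5 × (2/3, 1/3) = (5/9, 4/9)

D_KL(P||M) = 0.0108 dits
D_KL(Q||M) = 0.0111 dits

JSD(P||Q) = 0.5 × 0.0108 + 0.5 × 0.0111 = 0.0110 dits

Unlike KL divergence, JSD is symmetric and bounded: 0 ≤ JSD ≤ log(2).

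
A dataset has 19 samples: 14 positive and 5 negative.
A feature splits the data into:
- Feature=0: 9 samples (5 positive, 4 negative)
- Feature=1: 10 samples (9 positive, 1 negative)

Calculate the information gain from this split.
0.1152 bits

Information Gain = H(Y) - H(Y|Feature)

Before split:
P(positive) = 14/19 = 0.7368
H(Y) = 0.8315 bits

After split:
Feature=0: H = 0.9911 bits (weight = 9/19)
Feature=1: H = 0.4690 bits (weight = 10/19)
H(Y|Feature) = (9/19)×0.9911 + (10/19)×0.4690 = 0.7163 bits

Information Gain = 0.8315 - 0.7163 = 0.1152 bits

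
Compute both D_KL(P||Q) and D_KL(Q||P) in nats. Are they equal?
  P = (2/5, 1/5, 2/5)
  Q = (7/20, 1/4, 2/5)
D_KL(P||Q) = 0.0088, D_KL(Q||P) = 0.0090

KL divergence is not symmetric: D_KL(P||Q) ≠ D_KL(Q||P) in general.

D_KL(P||Q) = 0.0088 nats
D_KL(Q||P) = 0.0090 nats

No, they are not equal!

This asymmetry is why KL divergence is not a true distance metric.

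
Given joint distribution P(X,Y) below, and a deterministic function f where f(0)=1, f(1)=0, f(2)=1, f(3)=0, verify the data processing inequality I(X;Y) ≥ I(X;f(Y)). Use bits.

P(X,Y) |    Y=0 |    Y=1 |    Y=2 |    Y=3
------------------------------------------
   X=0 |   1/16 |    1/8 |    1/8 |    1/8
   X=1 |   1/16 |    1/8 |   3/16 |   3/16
I(X;Y) = 0.0069, I(X;f(Y)) = 0.0002, inequality holds: 0.0069 ≥ 0.0002

Data Processing Inequality: For any Markov chain X → Y → Z, we have I(X;Y) ≥ I(X;Z).

Here Z = f(Y) is a deterministic function of Y, forming X → Y → Z.

Original I(X;Y) = 0.0069 bits

After applying f:
P(X,Z) where Z=f(Y):
- P(X,Z=0) = P(X,Y=1) + P(X,Y=3)
- P(X,Z=1) = P(X,Y=0) + P(X,Y=2)

I(X;Z) = I(X;f(Y)) = 0.0002 bits

Verification: 0.0069 ≥ 0.0002 ✓

Information cannot be created by processing; the function f can only lose information about X.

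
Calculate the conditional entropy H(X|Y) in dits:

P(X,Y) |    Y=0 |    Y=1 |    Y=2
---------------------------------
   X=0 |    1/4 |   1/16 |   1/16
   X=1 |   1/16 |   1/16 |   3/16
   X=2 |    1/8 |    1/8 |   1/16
0.4234 dits

Using the chain rule: H(X|Y) = H(X,Y) - H(Y)

First, compute H(X,Y) = 0.8889 dits

Marginal P(Y) = (7/16, 1/4, 5/16)
H(Y) = 0.4654 dits

H(X|Y) = H(X,Y) - H(Y) = 0.8889 - 0.4654 = 0.4234 dits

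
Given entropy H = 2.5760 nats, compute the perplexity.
13.1445

Perplexity is e^H (or exp(H) for natural log).

H = 2.5760 nats
Perplexity = e^2.5760 = 13.1445

Interpretation: The model's uncertainty is equivalent to choosing uniformly among 13.1 options.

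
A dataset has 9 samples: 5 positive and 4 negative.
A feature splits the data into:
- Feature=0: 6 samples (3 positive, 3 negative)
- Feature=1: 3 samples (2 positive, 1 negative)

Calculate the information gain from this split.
0.0183 bits

Information Gain = H(Y) - H(Y|Feature)

Before split:
P(positive) = 5/9 = 0.5556
H(Y) = 0.9911 bits

After split:
Feature=0: H = 1.0000 bits (weight = 6/9)
Feature=1: H = 0.9183 bits (weight = 3/9)
H(Y|Feature) = (6/9)×1.0000 + (3/9)×0.9183 = 0.9728 bits

Information Gain = 0.9911 - 0.9728 = 0.0183 bits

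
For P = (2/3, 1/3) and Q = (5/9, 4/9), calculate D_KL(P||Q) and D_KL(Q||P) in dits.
D_KL(P||Q) = 0.0111, D_KL(Q||P) = 0.0115

KL divergence is not symmetric: D_KL(P||Q) ≠ D_KL(Q||P) in general.

D_KL(P||Q) = 0.0111 dits
D_KL(Q||P) = 0.0115 dits

No, they are not equal!

This asymmetry is why KL divergence is not a true distance metric.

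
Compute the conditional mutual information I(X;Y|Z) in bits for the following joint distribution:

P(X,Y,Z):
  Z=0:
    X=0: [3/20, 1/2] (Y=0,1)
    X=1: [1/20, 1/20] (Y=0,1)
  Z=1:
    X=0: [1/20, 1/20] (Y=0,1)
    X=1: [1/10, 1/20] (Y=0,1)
0.0259 bits

Conditional mutual information: I(X;Y|Z) = H(X|Z) + H(Y|Z) - H(X,Y|Z)

H(Z) = 0.8113
H(X,Z) = 1.4789 → H(X|Z) = 0.6676
H(Y,Z) = 1.6815 → H(Y|Z) = 0.8702
H(X,Y,Z) = 2.3232 → H(X,Y|Z) = 1.5119

I(X;Y|Z) = 0.6676 + 0.8702 - 1.5119 = 0.0259 bits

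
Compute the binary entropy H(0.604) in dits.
0.2916 dits

The binary entropy function is:
H(p) = -p log(p) - (1-p) log(1-p)

H(0.604) = -0.604 × log_10(0.604) - 0.396 × log_10(0.396)
H(0.604) = 0.2916 dits

Note: Binary entropy is maximized at p=0.5 (H=1 bit) and minimized at p=0 or p=1 (H=0).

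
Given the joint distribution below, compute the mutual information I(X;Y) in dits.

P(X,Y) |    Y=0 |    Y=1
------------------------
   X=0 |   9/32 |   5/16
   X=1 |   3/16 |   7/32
0.0000 dits

Mutual information: I(X;Y) = H(X) + H(Y) - H(X,Y)

Marginals:
P(X) = (19/32, 13/32), H(X) = 0.2934 dits
P(Y) = (15/32, 17/32), H(Y) = 0.3002 dits

Joint entropy: H(X,Y) = 0.5935 dits

I(X;Y) = 0.2934 + 0.3002 - 0.5935 = 0.0000 dits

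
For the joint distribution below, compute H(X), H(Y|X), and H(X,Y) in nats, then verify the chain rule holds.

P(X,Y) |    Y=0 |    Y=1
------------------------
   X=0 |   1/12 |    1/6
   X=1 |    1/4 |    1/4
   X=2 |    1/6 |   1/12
H(X,Y) = 1.7046, H(X) = 1.0397, H(Y|X) = 0.6648 (all in nats)

Chain rule: H(X,Y) = H(X) + H(Y|X)

Left side — joint entropy directly:
H(X,Y) = -Σ p(x,y) log p(x,y) = 1.7046 nats

Right side — compute H(Y|X) from the conditional distributions:
P(X) = (1/4, 1/2, 1/4), so H(X) = 1.0397 nats
H(Y|X) = Σ_x P(X=x) · H(Y|X=x):
  P(Y|X=0) = (1/3, 2/3), H(Y|X=0) = 0.6365, weight P(X=0) = 1/4
  P(Y|X=1) = (1/2, 1/2), H(Y|X=1) = 0.6931, weight P(X=1) = 1/2
  P(Y|X=2) = (2/3, 1/3), H(Y|X=2) = 0.6365, weight P(X=2) = 1/4
H(Y|X) = 0.6648 nats

H(X) + H(Y|X) = 1.0397 + 0.6648 = 1.7046 nats

Both sides equal 1.7046 nats. ✓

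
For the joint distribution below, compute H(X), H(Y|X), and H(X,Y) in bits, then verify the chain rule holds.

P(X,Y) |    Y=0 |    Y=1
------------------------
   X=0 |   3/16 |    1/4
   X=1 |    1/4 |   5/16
H(X,Y) = 1.9772, H(X) = 0.9887, H(Y|X) = 0.9885 (all in bits)

Chain rule: H(X,Y) = H(X) + H(Y|X)

Left side — joint entropy directly:
H(X,Y) = -Σ p(x,y) log p(x,y) = 1.9772 bits

Right side — compute H(Y|X) from the conditional distributions:
P(X) = (7/16, 9/16), so H(X) = 0.9887 bits
H(Y|X) = Σ_x P(X=x) · H(Y|X=x):
  P(Y|X=0) = (3/7, 4/7), H(Y|X=0) = 0.9852, weight P(X=0) = 7/16
  P(Y|X=1) = (4/9, 5/9), H(Y|X=1) = 0.9911, weight P(X=1) = 9/16
H(Y|X) = 0.9885 bits

H(X) + H(Y|X) = 0.9887 + 0.9885 = 1.9772 bits

Both sides equal 1.9772 bits. ✓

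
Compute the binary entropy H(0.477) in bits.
0.9985 bits

The binary entropy function is:
H(p) = -p log(p) - (1-p) log(1-p)

H(0.477) = -0.477 × log_2(0.477) - 0.523 × log_2(0.523)
H(0.477) = 0.9985 bits

Note: Binary entropy is maximized at p=0.5 (H=1 bit) and minimized at p=0 or p=1 (H=0).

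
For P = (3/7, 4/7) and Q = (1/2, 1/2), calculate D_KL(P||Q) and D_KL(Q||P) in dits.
D_KL(P||Q) = 0.0044, D_KL(Q||P) = 0.0045

KL divergence is not symmetric: D_KL(P||Q) ≠ D_KL(Q||P) in general.

D_KL(P||Q) = 0.0044 dits
D_KL(Q||P) = 0.0045 dits

No, they are not equal!

This asymmetry is why KL divergence is not a true distance metric.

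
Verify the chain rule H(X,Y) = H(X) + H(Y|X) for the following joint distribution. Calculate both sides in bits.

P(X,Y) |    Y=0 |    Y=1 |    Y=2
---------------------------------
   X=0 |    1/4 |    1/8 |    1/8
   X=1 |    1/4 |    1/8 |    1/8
H(X,Y) = 2.5000, H(X) = 1.0000, H(Y|X) = 1.5000 (all in bits)

Chain rule: H(X,Y) = H(X) + H(Y|X)

Left side — joint entropy directly:
H(X,Y) = -Σ p(x,y) log p(x,y) = 2.5000 bits

Right side — compute H(Y|X) from the conditional distributions:
P(X) = (1/2, 1/2), so H(X) = 1.0000 bits
H(Y|X) = Σ_x P(X=x) · H(Y|X=x):
  P(Y|X=0) = (1/2, 1/4, 1/4), H(Y|X=0) = 1.5000, weight P(X=0) = 1/2
  P(Y|X=1) = (1/2, 1/4, 1/4), H(Y|X=1) = 1.5000, weight P(X=1) = 1/2
H(Y|X) = 1.5000 bits

H(X) + H(Y|X) = 1.0000 + 1.5000 = 2.5000 bits

Both sides equal 2.5000 bits. ✓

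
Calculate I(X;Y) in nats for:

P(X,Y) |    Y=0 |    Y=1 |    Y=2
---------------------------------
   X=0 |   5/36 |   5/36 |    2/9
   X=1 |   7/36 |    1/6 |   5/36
0.0156 nats

Mutual information: I(X;Y) = H(X) + H(Y) - H(X,Y)

Marginals:
P(X) = (1/2, 1/2), H(X) = 0.6931 nats
P(Y) = (1/3, 11/36, 13/36), H(Y) = 1.0963 nats

Joint entropy: H(X,Y) = 1.7738 nats

I(X;Y) = 0.6931 + 1.0963 - 1.7738 = 0.0156 nats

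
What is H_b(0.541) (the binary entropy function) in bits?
0.9951 bits

The binary entropy function is:
H(p) = -p log(p) - (1-p) log(1-p)

H(0.541) = -0.541 × log_2(0.541) - 0.459 × log_2(0.459)
H(0.541) = 0.9951 bits

Note: Binary entropy is maximized at p=0.5 (H=1 bit) and minimized at p=0 or p=1 (H=0).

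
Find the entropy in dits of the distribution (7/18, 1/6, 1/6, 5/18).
0.5734 dits

Shannon entropy is H(X) = -Σ p(x) log p(x).

For P = (7/18, 1/6, 1/6, 5/18):
H = -7/18 × log_10(7/18) -1/6 × log_10(1/6) -1/6 × log_10(1/6) -5/18 × log_10(5/18)
H = 0.5734 dits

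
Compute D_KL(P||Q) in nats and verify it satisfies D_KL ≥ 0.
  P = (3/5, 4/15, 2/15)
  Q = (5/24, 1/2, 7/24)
0.3627 nats

KL divergence satisfies the Gibbs inequality: D_KL(P||Q) ≥ 0 for all distributions P, Q.

D_KL(P||Q) = Σ p(x) log(p(x)/q(x))
Term by term:
  x=0: 3/5 × log_e[(3/5)/(5/24)] = 0.6347
  x=1: 4/15 × log_e[(4/15)/(1/2)] = -0.1676
  x=2: 2/15 × log_e[(2/15)/(7/24)] = -0.1044
D_KL(P||Q) = 0.3627 nats

D_KL(P||Q) = 0.3627 ≥ 0 ✓

This non-negativity is a fundamental property: relative entropy cannot be negative because it measures how different Q is from P.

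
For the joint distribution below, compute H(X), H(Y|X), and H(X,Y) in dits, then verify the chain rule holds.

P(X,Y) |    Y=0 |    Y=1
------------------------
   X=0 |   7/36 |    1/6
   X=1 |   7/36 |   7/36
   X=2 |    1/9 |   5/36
H(X,Y) = 0.7697, H(X) = 0.4698, H(Y|X) = 0.2999 (all in dits)

Chain rule: H(X,Y) = H(X) + H(Y|X)

Left side — joint entropy directly:
H(X,Y) = -Σ p(x,y) log p(x,y) = 0.7697 dits

Right side — compute H(Y|X) from the conditional distributions:
P(X) = (13/36, 7/18, 1/4), so H(X) = 0.4698 dits
H(Y|X) = Σ_x P(X=x) · H(Y|X=x):
  P(Y|X=0) = (7/13, 6/13), H(Y|X=0) = 0.2997, weight P(X=0) = 13/36
  P(Y|X=1) = (1/2, 1/2), H(Y|X=1) = 0.3010, weight P(X=1) = 7/18
  P(Y|X=2) = (4/9, 5/9), H(Y|X=2) = 0.2983, weight P(X=2) = 1/4
H(Y|X) = 0.2999 dits

H(X) + H(Y|X) = 0.4698 + 0.2999 = 0.7697 dits

Both sides equal 0.7697 dits. ✓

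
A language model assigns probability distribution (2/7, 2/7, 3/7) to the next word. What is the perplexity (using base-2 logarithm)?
2.9417

Perplexity is 2^H (or exp(H) for natural log).

First, H = -Σ p log p = 1.5567 bits
Perplexity = 2^1.5567 = 2.9417

Interpretation: The model's uncertainty is equivalent to choosing uniformly among 2.9 options.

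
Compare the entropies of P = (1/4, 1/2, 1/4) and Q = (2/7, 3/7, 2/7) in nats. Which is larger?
Q

Computing entropies in nats:
H(P) = 1.0397
H(Q) = 1.0790

Distribution Q has higher entropy.

Intuition: The distribution closer to uniform (more spread out) has higher entropy.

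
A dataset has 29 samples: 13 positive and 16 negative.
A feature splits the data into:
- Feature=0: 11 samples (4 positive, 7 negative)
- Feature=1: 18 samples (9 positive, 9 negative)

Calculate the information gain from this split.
0.0129 bits

Information Gain = H(Y) - H(Y|Feature)

Before split:
P(positive) = 13/29 = 0.4483
H(Y) = 0.9923 bits

After split:
Feature=0: H = 0.9457 bits (weight = 11/29)
Feature=1: H = 1.0000 bits (weight = 18/29)
H(Y|Feature) = (11/29)×0.9457 + (18/29)×1.0000 = 0.9794 bits

Information Gain = 0.9923 - 0.9794 = 0.0129 bits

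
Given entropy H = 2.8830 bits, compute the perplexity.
7.3768

Perplexity is 2^H (or exp(H) for natural log).

H = 2.8830 bits
Perplexity = 2^2.8830 = 7.3768

Interpretation: The model's uncertainty is equivalent to choosing uniformly among 7.4 options.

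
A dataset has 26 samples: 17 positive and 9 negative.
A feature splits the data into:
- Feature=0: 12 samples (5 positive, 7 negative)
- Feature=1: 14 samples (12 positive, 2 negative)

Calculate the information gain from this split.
0.1597 bits

Information Gain = H(Y) - H(Y|Feature)

Before split:
P(positive) = 17/26 = 0.6538
H(Y) = 0.9306 bits

After split:
Feature=0: H = 0.9799 bits (weight = 12/26)
Feature=1: H = 0.5917 bits (weight = 14/26)
H(Y|Feature) = (12/26)×0.9799 + (14/26)×0.5917 = 0.7708 bits

Information Gain = 0.9306 - 0.7708 = 0.1597 bits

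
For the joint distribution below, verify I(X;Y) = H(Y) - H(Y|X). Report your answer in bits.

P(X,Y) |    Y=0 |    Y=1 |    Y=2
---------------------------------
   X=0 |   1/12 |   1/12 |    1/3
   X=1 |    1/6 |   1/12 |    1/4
I(X;Y) = 0.0290 bits

Mutual information has multiple equivalent forms:
- I(X;Y) = H(X) - H(X|Y)
- I(X;Y) = H(Y) - H(Y|X)
- I(X;Y) = H(X) + H(Y) - H(X,Y)

Computing all quantities:
H(X) = 1.0000, H(Y) = 1.3844, H(X,Y) = 2.3554
H(X|Y) = 0.9710, H(Y|X) = 1.3554

Verification:
H(X) - H(X|Y) = 1.0000 - 0.9710 = 0.0290
H(Y) - H(Y|X) = 1.3844 - 1.3554 = 0.0290
H(X) + H(Y) - H(X,Y) = 1.0000 + 1.3844 - 2.3554 = 0.0290

All forms give I(X;Y) = 0.0290 bits. ✓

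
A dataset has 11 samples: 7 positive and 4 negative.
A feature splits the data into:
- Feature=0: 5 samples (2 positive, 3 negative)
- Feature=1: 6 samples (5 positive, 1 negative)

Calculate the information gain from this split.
0.1498 bits

Information Gain = H(Y) - H(Y|Feature)

Before split:
P(positive) = 7/11 = 0.6364
H(Y) = 0.9457 bits

After split:
Feature=0: H = 0.9710 bits (weight = 5/11)
Feature=1: H = 0.6500 bits (weight = 6/11)
H(Y|Feature) = (5/11)×0.9710 + (6/11)×0.6500 = 0.7959 bits

Information Gain = 0.9457 - 0.7959 = 0.1498 bits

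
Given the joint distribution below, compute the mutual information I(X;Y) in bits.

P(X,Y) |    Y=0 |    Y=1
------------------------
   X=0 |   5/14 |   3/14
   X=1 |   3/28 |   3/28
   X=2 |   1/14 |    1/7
0.0399 bits

Mutual information: I(X;Y) = H(X) + H(Y) - H(X,Y)

Marginals:
P(X) = (4/7, 3/14, 3/14), H(X) = 1.4138 bits
P(Y) = (15/28, 13/28), H(Y) = 0.9963 bits

Joint entropy: H(X,Y) = 2.3703 bits

I(X;Y) = 1.4138 + 0.9963 - 2.3703 = 0.0399 bits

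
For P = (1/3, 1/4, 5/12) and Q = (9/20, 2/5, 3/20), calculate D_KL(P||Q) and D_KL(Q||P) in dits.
D_KL(P||Q) = 0.0904, D_KL(Q||P) = 0.0737

KL divergence is not symmetric: D_KL(P||Q) ≠ D_KL(Q||P) in general.

D_KL(P||Q) = 0.0904 dits
D_KL(Q||P) = 0.0737 dits

No, they are not equal!

This asymmetry is why KL divergence is not a true distance metric.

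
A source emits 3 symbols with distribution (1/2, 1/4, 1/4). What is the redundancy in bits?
0.0850 bits

Redundancy measures how far a source is from maximum entropy:
R = H_max - H(X)

Maximum entropy for 3 symbols: H_max = log_2(3) = 1.5850 bits
Actual entropy: H(X) = 1.5000 bits
Redundancy: R = 1.5850 - 1.5000 = 0.0850 bits

This redundancy represents potential for compression: the source could be compressed by 0.0850 bits per symbol.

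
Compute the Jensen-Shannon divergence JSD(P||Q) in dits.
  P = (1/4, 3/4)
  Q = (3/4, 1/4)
0.0568 dits

Jensen-Shannon divergence is:
JSD(P||Q) = 0.5 × D_KL(P||M) + 0.5 × D_KL(Q||M)
where M = 0.5 × (P + Q) is the mixture distribution.

M = 0.5 × (1/4, 3/4) + 0.5 × (3/4, 1/4) = (1/2, 1/2)

D_KL(P||M) = 0.0568 dits
D_KL(Q||M) = 0.0568 dits

JSD(P||Q) = 0.5 × 0.0568 + 0.5 × 0.0568 = 0.0568 dits

Unlike KL divergence, JSD is symmetric and bounded: 0 ≤ JSD ≤ log(2).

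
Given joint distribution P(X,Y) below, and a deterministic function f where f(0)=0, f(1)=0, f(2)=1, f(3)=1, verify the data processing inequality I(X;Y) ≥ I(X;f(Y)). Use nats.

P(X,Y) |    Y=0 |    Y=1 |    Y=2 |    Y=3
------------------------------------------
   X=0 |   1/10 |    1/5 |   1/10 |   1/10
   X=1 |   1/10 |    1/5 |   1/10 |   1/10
I(X;Y) = 0.0000, I(X;f(Y)) = 0.0000, inequality holds: 0.0000 ≥ 0.0000

Data Processing Inequality: For any Markov chain X → Y → Z, we have I(X;Y) ≥ I(X;Z).

Here Z = f(Y) is a deterministic function of Y, forming X → Y → Z.

Original I(X;Y) = 0.0000 nats

After applying f:
P(X,Z) where Z=f(Y):
- P(X,Z=0) = P(X,Y=0) + P(X,Y=1)
- P(X,Z=1) = P(X,Y=2) + P(X,Y=3)

I(X;Z) = I(X;f(Y)) = 0.0000 nats

Verification: 0.0000 ≥ 0.0000 ✓

Information cannot be created by processing; the function f can only lose information about X.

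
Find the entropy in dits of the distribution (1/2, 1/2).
0.3010 dits

Shannon entropy is H(X) = -Σ p(x) log p(x).

For P = (1/2, 1/2):
H = -1/2 × log_10(1/2) -1/2 × log_10(1/2)
H = 0.3010 dits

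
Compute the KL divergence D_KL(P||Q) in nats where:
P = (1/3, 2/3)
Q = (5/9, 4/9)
0.1000 nats

KL divergence: D_KL(P||Q) = Σ p(x) log(p(x)/q(x))

Computing term by term:
  x=0: 1/3 × log_e[(1/3)/(5/9)] = 1/3 × -0.5108 = -0.1703
  x=1: 2/3 × log_e[(2/3)/(4/9)] = 2/3 × 0.4055 = 0.2703

D_KL(P||Q) = 0.1000 nats

Note: KL divergence is always non-negative and equals 0 iff P = Q.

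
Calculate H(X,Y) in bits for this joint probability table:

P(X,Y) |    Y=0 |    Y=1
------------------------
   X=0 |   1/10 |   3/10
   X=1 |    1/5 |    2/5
1.8464 bits

Joint entropy is H(X,Y) = -Σ_{x,y} p(x,y) log p(x,y).

Summing over all non-zero entries:
H(X,Y) = -[1/10·log_2(1/10) + 3/10·log_2(3/10) + 1/5·log_2(1/5) + 2/5·log_2(2/5)]
H(X,Y) = 1.8464 bits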